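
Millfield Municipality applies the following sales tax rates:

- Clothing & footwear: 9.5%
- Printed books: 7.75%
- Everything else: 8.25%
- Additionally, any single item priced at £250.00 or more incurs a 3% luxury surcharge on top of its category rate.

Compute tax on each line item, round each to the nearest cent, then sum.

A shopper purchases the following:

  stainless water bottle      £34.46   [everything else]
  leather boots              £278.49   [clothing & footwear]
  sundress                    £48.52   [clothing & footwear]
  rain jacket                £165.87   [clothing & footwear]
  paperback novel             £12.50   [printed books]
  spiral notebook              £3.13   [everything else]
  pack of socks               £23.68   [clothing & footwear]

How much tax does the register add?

Stainless water bottle £34.46: everything else → 8.25% → £2.84
Leather boots £278.49: clothing & footwear → 9.5% + 3% surcharge = 12.5% → £34.81
Sundress £48.52: clothing & footwear → 9.5% → £4.61
Rain jacket £165.87: clothing & footwear → 9.5% → £15.76
Paperback novel £12.50: printed books → 7.75% → £0.97
Spiral notebook £3.13: everything else → 8.25% → £0.26
Pack of socks £23.68: clothing & footwear → 9.5% → £2.25
Total tax = £2.84 + £34.81 + £4.61 + £15.76 + £0.97 + £0.26 + £2.25 = £61.50

£61.50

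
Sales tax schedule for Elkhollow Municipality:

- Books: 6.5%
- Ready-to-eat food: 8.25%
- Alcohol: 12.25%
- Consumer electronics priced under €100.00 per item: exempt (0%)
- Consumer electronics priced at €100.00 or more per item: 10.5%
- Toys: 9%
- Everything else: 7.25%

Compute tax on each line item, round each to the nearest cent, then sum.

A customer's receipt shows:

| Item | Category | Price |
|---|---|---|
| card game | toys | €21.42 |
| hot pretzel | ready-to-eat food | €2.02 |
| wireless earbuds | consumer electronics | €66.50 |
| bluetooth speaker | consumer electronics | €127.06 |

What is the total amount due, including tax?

€232.44

Card game €21.42: toys → 9% → €1.93
Hot pretzel €2.02: ready-to-eat food → 8.25% → €0.17
Wireless earbuds €66.50: consumer electronics, under €100.00 → 0% → €0.00
Bluetooth speaker €127.06: consumer electronics, €100.00 or more → 10.5% → €13.34
Subtotal = €217.00; tax = €15.44; total due = €232.44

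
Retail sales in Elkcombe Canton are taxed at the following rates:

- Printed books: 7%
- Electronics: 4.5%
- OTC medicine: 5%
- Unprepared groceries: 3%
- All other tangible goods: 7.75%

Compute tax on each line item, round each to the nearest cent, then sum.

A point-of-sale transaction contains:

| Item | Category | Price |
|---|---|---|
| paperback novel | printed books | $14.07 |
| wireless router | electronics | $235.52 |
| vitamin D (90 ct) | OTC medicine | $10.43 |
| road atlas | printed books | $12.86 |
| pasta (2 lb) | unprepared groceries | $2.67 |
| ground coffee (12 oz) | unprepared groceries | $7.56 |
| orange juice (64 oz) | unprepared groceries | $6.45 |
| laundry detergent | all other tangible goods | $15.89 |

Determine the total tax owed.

Paperback novel $14.07: printed books → 7% → $0.98
Wireless router $235.52: electronics → 4.5% → $10.60
Vitamin D (90 ct) $10.43: OTC medicine → 5% → $0.52
Road atlas $12.86: printed books → 7% → $0.90
Pasta (2 lb) $2.67: unprepared groceries → 3% → $0.08
Ground coffee (12 oz) $7.56: unprepared groceries → 3% → $0.23
Orange juice (64 oz) $6.45: unprepared groceries → 3% → $0.19
Laundry detergent $15.89: all other tangible goods → 7.75% → $1.23
Total tax = $0.98 + $10.60 + $0.52 + $0.90 + $0.08 + $0.23 + $0.19 + $1.23 = $14.73

$14.73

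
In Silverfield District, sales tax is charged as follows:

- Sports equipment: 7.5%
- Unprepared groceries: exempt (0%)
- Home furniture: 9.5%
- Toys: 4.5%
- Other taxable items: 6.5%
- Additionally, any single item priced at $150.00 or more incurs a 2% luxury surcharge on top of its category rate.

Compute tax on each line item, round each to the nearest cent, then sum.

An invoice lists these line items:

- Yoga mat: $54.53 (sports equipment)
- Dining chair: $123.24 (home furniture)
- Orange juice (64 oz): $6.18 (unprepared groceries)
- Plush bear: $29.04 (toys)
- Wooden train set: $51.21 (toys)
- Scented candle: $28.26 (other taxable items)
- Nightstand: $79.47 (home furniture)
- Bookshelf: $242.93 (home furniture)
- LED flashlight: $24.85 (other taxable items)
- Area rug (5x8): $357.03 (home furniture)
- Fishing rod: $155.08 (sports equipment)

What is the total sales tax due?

Yoga mat $54.53: sports equipment → 7.5% → $4.09
Dining chair $123.24: home furniture → 9.5% → $11.71
Orange juice (64 oz) $6.18: unprepared groceries → 0% → $0.00
Plush bear $29.04: toys → 4.5% → $1.31
Wooden train set $51.21: toys → 4.5% → $2.30
Scented candle $28.26: other taxable items → 6.5% → $1.84
Nightstand $79.47: home furniture → 9.5% → $7.55
Bookshelf $242.93: home furniture → 9.5% + 2% surcharge = 11.5% → $27.94
LED flashlight $24.85: other taxable items → 6.5% → $1.62
Area rug (5x8) $357.03: home furniture → 9.5% + 2% surcharge = 11.5% → $41.06
Fishing rod $155.08: sports equipment → 7.5% + 2% surcharge = 9.5% → $14.73
Total tax = $4.09 + $11.71 + $1.31 + $2.30 + $1.84 + $7.55 + $27.94 + $1.62 + $41.06 + $14.73 = $114.15

$114.15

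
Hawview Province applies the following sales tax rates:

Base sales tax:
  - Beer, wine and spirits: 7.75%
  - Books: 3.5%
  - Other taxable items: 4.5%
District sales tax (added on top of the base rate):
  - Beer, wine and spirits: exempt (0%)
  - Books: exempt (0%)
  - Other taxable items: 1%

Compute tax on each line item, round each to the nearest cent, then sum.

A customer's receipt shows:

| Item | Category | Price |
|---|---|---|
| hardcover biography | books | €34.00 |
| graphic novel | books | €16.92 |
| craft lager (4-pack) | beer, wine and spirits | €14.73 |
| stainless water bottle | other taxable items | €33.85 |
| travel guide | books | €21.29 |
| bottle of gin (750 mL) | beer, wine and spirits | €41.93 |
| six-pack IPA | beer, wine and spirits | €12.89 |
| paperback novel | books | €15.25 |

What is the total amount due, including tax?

€201.17

Hardcover biography €34.00: books → 3.5% + 0% district = 3.5% → €1.19
Graphic novel €16.92: books → 3.5% + 0% district = 3.5% → €0.59
Craft lager (4-pack) €14.73: beer, wine and spirits → 7.75% + 0% district = 7.75% → €1.14
Stainless water bottle €33.85: other taxable items → 4.5% + 1% district = 5.5% → €1.86
Travel guide €21.29: books → 3.5% + 0% district = 3.5% → €0.75
Bottle of gin (750 mL) €41.93: beer, wine and spirits → 7.75% + 0% district = 7.75% → €3.25
Six-pack IPA €12.89: beer, wine and spirits → 7.75% + 0% district = 7.75% → €1.00
Paperback novel €15.25: books → 3.5% + 0% district = 3.5% → €0.53
Subtotal = €190.86; tax = €10.31; total due = €201.17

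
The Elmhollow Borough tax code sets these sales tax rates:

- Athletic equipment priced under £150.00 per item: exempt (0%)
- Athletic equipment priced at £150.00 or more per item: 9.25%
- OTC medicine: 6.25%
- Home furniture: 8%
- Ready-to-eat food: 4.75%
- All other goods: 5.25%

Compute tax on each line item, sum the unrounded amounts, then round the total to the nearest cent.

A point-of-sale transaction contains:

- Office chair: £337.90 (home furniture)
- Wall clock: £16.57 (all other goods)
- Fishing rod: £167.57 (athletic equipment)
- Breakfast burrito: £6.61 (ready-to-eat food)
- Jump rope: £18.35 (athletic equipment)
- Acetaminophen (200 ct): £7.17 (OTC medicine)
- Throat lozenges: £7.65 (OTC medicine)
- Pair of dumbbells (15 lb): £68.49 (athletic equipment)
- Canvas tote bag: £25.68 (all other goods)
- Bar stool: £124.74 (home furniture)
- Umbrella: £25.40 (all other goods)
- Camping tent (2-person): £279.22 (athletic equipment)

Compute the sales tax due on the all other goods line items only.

Wall clock £16.57: all other goods → 5.25% → £0.869925
Canvas tote bag £25.68: all other goods → 5.25% → £1.3482
Umbrella £25.40: all other goods → 5.25% → £1.3335
Tax on all other goods: unrounded sum = £3.551625 → £3.55

£3.55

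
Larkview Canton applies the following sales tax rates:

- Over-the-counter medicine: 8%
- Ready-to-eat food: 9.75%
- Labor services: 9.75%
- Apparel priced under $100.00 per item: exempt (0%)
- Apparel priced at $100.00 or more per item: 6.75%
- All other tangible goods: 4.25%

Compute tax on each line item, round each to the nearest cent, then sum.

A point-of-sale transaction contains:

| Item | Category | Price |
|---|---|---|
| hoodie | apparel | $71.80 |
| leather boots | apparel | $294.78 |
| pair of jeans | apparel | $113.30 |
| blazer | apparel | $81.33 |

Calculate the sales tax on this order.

$27.55

Hoodie $71.80: apparel, under $100.00 → 0% → $0.00
Leather boots $294.78: apparel, $100.00 or more → 6.75% → $19.90
Pair of jeans $113.30: apparel, $100.00 or more → 6.75% → $7.65
Blazer $81.33: apparel, under $100.00 → 0% → $0.00
Total tax = $19.90 + $7.65 = $27.55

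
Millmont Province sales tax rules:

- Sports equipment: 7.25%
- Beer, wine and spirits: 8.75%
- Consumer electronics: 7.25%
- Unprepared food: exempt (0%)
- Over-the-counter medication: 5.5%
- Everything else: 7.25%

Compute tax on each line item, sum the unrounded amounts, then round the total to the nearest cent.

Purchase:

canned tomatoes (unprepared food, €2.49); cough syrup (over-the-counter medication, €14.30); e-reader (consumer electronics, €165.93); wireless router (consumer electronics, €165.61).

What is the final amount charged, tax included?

Canned tomatoes €2.49: unprepared food → 0% → €0.00
Cough syrup €14.30: over-the-counter medication → 5.5% → €0.7865
E-reader €165.93: consumer electronics → 7.25% → €12.029925
Wireless router €165.61: consumer electronics → 7.25% → €12.006725
Subtotal = €348.33; unrounded tax = €24.82315 → €24.82; total due = €373.15

€373.15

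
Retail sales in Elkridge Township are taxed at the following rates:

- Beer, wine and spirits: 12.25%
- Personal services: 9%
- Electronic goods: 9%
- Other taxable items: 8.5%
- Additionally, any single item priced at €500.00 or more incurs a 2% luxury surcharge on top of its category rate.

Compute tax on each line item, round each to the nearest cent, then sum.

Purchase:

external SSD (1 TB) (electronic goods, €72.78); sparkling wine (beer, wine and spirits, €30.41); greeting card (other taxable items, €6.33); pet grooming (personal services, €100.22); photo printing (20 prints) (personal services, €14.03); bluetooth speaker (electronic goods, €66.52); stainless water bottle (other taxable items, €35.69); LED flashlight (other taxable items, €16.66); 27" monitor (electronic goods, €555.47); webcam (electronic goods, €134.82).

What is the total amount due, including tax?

€1137.70

External SSD (1 TB) €72.78: electronic goods → 9% → €6.55
Sparkling wine €30.41: beer, wine and spirits → 12.25% → €3.73
Greeting card €6.33: other taxable items → 8.5% → €0.54
Pet grooming €100.22: personal services → 9% → €9.02
Photo printing (20 prints) €14.03: personal services → 9% → €1.26
Bluetooth speaker €66.52: electronic goods → 9% → €5.99
Stainless water bottle €35.69: other taxable items → 8.5% → €3.03
LED flashlight €16.66: other taxable items → 8.5% → €1.42
27" monitor €555.47: electronic goods → 9% + 2% surcharge = 11% → €61.10
Webcam €134.82: electronic goods → 9% → €12.13
Subtotal = €1032.93; tax = €104.77; total due = €1137.70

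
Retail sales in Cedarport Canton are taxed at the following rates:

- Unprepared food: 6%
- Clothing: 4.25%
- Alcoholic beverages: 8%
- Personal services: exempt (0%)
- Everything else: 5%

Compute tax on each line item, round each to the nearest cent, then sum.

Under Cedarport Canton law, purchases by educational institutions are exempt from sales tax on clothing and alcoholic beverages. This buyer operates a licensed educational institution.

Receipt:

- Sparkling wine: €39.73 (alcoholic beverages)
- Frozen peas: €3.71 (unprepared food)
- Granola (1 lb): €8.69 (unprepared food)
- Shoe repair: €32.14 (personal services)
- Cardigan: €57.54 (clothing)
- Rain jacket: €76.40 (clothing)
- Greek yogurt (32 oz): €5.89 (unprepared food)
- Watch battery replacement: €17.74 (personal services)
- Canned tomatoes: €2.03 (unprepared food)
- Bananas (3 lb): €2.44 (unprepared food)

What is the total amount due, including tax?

Sparkling wine €39.73: alcoholic beverages, buyer-exempt → 0% → €0.00
Frozen peas €3.71: unprepared food → 6% → €0.22
Granola (1 lb) €8.69: unprepared food → 6% → €0.52
Shoe repair €32.14: personal services → 0% → €0.00
Cardigan €57.54: clothing, buyer-exempt → 0% → €0.00
Rain jacket €76.40: clothing, buyer-exempt → 0% → €0.00
Greek yogurt (32 oz) €5.89: unprepared food → 6% → €0.35
Watch battery replacement €17.74: personal services → 0% → €0.00
Canned tomatoes €2.03: unprepared food → 6% → €0.12
Bananas (3 lb) €2.44: unprepared food → 6% → €0.15
Subtotal = €246.31; tax = €1.36; total due = €247.67

€247.67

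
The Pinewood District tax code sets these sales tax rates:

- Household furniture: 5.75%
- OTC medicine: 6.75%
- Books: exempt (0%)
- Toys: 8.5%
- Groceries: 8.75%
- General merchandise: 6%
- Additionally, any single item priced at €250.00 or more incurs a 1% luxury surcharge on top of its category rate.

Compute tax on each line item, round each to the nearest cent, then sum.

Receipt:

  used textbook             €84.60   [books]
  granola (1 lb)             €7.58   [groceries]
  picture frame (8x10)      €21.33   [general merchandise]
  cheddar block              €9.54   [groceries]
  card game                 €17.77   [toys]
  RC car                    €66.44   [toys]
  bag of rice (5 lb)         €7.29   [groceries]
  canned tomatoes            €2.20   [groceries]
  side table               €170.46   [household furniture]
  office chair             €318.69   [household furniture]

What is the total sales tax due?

€42.07

Used textbook €84.60: books → 0% → €0.00
Granola (1 lb) €7.58: groceries → 8.75% → €0.66
Picture frame (8x10) €21.33: general merchandise → 6% → €1.28
Cheddar block €9.54: groceries → 8.75% → €0.83
Card game €17.77: toys → 8.5% → €1.51
RC car €66.44: toys → 8.5% → €5.65
Bag of rice (5 lb) €7.29: groceries → 8.75% → €0.64
Canned tomatoes €2.20: groceries → 8.75% → €0.19
Side table €170.46: household furniture → 5.75% → €9.80
Office chair €318.69: household furniture → 5.75% + 1% surcharge = 6.75% → €21.51
Total tax = €0.66 + €1.28 + €0.83 + €1.51 + €5.65 + €0.64 + €0.19 + €9.80 + €21.51 = €42.07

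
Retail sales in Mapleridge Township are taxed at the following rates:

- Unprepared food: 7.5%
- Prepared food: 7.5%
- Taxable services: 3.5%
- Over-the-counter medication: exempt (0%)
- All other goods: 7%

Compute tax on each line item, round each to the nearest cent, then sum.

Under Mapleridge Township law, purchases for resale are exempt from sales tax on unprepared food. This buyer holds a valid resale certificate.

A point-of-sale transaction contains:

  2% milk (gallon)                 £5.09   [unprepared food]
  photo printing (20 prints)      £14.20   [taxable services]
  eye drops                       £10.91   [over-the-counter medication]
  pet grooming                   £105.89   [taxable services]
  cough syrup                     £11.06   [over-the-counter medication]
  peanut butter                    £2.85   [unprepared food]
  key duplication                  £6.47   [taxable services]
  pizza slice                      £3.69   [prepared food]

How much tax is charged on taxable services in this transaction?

£4.44

Photo printing (20 prints) £14.20: taxable services → 3.5% → £0.50
Pet grooming £105.89: taxable services → 3.5% → £3.71
Key duplication £6.47: taxable services → 3.5% → £0.23
Tax on taxable services = £0.50 + £3.71 + £0.23 = £4.44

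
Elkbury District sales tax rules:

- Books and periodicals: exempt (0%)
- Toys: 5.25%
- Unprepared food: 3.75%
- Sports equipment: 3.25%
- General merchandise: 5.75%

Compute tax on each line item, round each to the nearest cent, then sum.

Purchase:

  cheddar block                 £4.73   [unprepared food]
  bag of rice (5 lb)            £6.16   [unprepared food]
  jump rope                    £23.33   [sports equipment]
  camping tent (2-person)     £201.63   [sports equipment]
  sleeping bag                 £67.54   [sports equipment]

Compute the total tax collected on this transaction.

Cheddar block £4.73: unprepared food → 3.75% → £0.18
Bag of rice (5 lb) £6.16: unprepared food → 3.75% → £0.23
Jump rope £23.33: sports equipment → 3.25% → £0.76
Camping tent (2-person) £201.63: sports equipment → 3.25% → £6.55
Sleeping bag £67.54: sports equipment → 3.25% → £2.20
Total tax = £0.18 + £0.23 + £0.76 + £6.55 + £2.20 = £9.92

£9.92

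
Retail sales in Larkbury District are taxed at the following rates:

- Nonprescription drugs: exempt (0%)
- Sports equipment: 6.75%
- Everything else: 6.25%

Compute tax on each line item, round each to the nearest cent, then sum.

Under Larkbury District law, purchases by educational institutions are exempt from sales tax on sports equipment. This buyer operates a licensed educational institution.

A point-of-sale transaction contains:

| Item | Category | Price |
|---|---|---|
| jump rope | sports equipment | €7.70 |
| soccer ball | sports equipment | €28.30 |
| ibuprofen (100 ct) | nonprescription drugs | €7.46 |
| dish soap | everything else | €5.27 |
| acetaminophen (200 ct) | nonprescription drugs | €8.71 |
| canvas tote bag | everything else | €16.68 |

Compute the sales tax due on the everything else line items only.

€1.37

Dish soap €5.27: everything else → 6.25% → €0.33
Canvas tote bag €16.68: everything else → 6.25% → €1.04
Tax on everything else = €0.33 + €1.04 = €1.37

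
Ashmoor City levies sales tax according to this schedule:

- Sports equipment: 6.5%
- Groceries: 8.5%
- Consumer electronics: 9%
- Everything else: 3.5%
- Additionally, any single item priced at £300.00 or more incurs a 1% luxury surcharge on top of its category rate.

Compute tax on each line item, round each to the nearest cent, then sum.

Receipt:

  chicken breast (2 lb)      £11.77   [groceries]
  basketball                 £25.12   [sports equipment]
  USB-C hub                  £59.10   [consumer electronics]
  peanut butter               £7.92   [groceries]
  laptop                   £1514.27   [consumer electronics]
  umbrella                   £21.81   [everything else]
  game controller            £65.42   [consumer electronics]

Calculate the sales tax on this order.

£166.70

Chicken breast (2 lb) £11.77: groceries → 8.5% → £1.00
Basketball £25.12: sports equipment → 6.5% → £1.63
USB-C hub £59.10: consumer electronics → 9% → £5.32
Peanut butter £7.92: groceries → 8.5% → £0.67
Laptop £1514.27: consumer electronics → 9% + 1% surcharge = 10% → £151.43
Umbrella £21.81: everything else → 3.5% → £0.76
Game controller £65.42: consumer electronics → 9% → £5.89
Total tax = £1.00 + £1.63 + £5.32 + £0.67 + £151.43 + £0.76 + £5.89 = £166.70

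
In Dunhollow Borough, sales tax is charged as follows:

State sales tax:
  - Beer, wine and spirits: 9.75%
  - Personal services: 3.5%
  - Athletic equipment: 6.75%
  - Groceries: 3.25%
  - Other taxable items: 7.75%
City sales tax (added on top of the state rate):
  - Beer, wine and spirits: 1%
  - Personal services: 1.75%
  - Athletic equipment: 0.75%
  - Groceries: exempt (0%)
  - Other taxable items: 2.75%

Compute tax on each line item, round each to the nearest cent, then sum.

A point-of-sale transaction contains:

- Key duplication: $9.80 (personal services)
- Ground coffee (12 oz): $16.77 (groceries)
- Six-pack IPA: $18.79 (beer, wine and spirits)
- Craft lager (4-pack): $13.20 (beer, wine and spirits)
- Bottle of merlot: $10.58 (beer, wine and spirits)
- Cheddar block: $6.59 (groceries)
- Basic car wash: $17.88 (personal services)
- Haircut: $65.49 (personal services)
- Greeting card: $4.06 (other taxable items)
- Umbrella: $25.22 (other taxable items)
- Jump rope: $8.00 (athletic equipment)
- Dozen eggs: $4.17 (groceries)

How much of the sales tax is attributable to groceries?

Ground coffee (12 oz) $16.77: groceries → 3.25% + 0% city = 3.25% → $0.55
Cheddar block $6.59: groceries → 3.25% + 0% city = 3.25% → $0.21
Dozen eggs $4.17: groceries → 3.25% + 0% city = 3.25% → $0.14
Tax on groceries = $0.55 + $0.21 + $0.14 = $0.90

$0.90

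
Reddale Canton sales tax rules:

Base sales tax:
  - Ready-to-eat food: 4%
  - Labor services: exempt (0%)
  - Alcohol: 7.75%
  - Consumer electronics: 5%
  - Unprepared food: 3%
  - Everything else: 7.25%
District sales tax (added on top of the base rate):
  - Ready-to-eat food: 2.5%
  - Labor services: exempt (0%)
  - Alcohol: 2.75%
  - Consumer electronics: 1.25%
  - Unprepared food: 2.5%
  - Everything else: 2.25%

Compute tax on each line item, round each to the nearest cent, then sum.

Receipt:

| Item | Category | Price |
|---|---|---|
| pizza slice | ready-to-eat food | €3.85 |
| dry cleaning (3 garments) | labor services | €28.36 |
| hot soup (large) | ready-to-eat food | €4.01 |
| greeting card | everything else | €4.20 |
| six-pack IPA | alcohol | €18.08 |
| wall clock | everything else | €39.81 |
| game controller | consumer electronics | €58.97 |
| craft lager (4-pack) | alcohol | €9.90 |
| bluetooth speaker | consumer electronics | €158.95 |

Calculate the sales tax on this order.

Pizza slice €3.85: ready-to-eat food → 4% + 2.5% district = 6.5% → €0.25
Dry cleaning (3 garments) €28.36: labor services → 0% + 0% district = 0% → €0.00
Hot soup (large) €4.01: ready-to-eat food → 4% + 2.5% district = 6.5% → €0.26
Greeting card €4.20: everything else → 7.25% + 2.25% district = 9.5% → €0.40
Six-pack IPA €18.08: alcohol → 7.75% + 2.75% district = 10.5% → €1.90
Wall clock €39.81: everything else → 7.25% + 2.25% district = 9.5% → €3.78
Game controller €58.97: consumer electronics → 5% + 1.25% district = 6.25% → €3.69
Craft lager (4-pack) €9.90: alcohol → 7.75% + 2.75% district = 10.5% → €1.04
Bluetooth speaker €158.95: consumer electronics → 5% + 1.25% district = 6.25% → €9.93
Total tax = €0.25 + €0.26 + €0.40 + €1.90 + €3.78 + €3.69 + €1.04 + €9.93 = €21.25

€21.25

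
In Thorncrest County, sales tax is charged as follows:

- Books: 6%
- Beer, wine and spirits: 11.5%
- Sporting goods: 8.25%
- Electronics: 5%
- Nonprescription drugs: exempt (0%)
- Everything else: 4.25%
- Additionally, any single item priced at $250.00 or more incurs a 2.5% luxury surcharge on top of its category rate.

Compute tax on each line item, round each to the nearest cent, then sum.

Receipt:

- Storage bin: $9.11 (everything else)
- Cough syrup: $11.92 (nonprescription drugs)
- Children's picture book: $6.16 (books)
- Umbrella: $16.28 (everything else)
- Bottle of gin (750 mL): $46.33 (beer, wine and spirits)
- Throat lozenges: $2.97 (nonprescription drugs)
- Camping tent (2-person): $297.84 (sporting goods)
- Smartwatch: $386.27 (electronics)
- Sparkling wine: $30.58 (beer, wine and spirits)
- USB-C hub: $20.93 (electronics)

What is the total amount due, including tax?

Storage bin $9.11: everything else → 4.25% → $0.39
Cough syrup $11.92: nonprescription drugs → 0% → $0.00
Children's picture book $6.16: books → 6% → $0.37
Umbrella $16.28: everything else → 4.25% → $0.69
Bottle of gin (750 mL) $46.33: beer, wine and spirits → 11.5% → $5.33
Throat lozenges $2.97: nonprescription drugs → 0% → $0.00
Camping tent (2-person) $297.84: sporting goods → 8.25% + 2.5% surcharge = 10.75% → $32.02
Smartwatch $386.27: electronics → 5% + 2.5% surcharge = 7.5% → $28.97
Sparkling wine $30.58: beer, wine and spirits → 11.5% → $3.52
USB-C hub $20.93: electronics → 5% → $1.05
Subtotal = $828.39; tax = $72.34; total due = $900.73

$900.73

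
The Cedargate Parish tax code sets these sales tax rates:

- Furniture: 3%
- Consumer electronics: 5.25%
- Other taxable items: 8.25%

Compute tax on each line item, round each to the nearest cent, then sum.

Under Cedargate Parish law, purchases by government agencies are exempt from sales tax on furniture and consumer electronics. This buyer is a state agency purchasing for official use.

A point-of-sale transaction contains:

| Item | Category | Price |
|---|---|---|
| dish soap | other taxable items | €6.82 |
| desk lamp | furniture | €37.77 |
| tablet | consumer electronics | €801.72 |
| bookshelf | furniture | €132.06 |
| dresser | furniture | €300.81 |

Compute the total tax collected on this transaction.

€0.56

Dish soap €6.82: other taxable items → 8.25% → €0.56
Desk lamp €37.77: furniture, buyer-exempt → 0% → €0.00
Tablet €801.72: consumer electronics, buyer-exempt → 0% → €0.00
Bookshelf €132.06: furniture, buyer-exempt → 0% → €0.00
Dresser €300.81: furniture, buyer-exempt → 0% → €0.00
Total tax = €0.56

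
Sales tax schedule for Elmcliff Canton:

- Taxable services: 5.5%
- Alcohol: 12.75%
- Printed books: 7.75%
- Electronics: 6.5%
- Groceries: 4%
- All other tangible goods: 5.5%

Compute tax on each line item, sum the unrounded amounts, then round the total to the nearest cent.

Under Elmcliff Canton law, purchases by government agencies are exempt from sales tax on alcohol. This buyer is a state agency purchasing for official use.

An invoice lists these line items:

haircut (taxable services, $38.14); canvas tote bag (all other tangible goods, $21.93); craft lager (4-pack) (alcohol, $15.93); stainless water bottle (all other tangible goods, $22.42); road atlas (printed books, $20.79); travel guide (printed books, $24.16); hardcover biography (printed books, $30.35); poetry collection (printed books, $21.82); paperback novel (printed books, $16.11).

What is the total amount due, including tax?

$224.96

Haircut $38.14: taxable services → 5.5% → $2.0977
Canvas tote bag $21.93: all other tangible goods → 5.5% → $1.20615
Craft lager (4-pack) $15.93: alcohol, buyer-exempt → 0% → $0.00
Stainless water bottle $22.42: all other tangible goods → 5.5% → $1.2331
Road atlas $20.79: printed books → 7.75% → $1.611225
Travel guide $24.16: printed books → 7.75% → $1.8724
Hardcover biography $30.35: printed books → 7.75% → $2.352125
Poetry collection $21.82: printed books → 7.75% → $1.69105
Paperback novel $16.11: printed books → 7.75% → $1.248525
Subtotal = $211.65; unrounded tax = $13.312275 → $13.31; total due = $224.96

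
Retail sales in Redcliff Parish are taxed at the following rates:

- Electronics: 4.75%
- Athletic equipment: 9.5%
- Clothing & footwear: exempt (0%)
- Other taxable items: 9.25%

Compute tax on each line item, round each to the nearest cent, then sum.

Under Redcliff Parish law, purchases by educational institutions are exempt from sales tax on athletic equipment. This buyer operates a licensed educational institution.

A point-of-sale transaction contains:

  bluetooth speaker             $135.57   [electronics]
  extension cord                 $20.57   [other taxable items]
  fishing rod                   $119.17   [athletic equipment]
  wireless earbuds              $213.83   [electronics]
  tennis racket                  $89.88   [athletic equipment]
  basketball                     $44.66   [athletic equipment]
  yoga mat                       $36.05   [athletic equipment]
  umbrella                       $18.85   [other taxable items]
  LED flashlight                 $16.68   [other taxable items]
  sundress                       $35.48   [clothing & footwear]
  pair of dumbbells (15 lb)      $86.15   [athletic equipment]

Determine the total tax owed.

$21.78

Bluetooth speaker $135.57: electronics → 4.75% → $6.44
Extension cord $20.57: other taxable items → 9.25% → $1.90
Fishing rod $119.17: athletic equipment, buyer-exempt → 0% → $0.00
Wireless earbuds $213.83: electronics → 4.75% → $10.16
Tennis racket $89.88: athletic equipment, buyer-exempt → 0% → $0.00
Basketball $44.66: athletic equipment, buyer-exempt → 0% → $0.00
Yoga mat $36.05: athletic equipment, buyer-exempt → 0% → $0.00
Umbrella $18.85: other taxable items → 9.25% → $1.74
LED flashlight $16.68: other taxable items → 9.25% → $1.54
Sundress $35.48: clothing & footwear → 0% → $0.00
Pair of dumbbells (15 lb) $86.15: athletic equipment, buyer-exempt → 0% → $0.00
Total tax = $6.44 + $1.90 + $10.16 + $1.74 + $1.54 = $21.78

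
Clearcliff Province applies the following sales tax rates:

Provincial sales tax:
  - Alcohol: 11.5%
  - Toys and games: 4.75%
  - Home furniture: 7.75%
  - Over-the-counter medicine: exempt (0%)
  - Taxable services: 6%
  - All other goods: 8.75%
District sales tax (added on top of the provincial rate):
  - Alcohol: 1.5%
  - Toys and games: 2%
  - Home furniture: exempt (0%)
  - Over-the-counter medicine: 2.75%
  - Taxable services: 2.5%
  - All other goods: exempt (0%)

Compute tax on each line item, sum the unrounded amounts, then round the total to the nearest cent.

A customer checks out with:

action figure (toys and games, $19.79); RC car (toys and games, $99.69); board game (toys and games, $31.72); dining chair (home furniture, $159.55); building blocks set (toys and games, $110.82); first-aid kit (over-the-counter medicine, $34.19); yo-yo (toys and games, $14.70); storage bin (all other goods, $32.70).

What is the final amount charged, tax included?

$538.01

Action figure $19.79: toys and games → 4.75% + 2% district = 6.75% → $1.335825
RC car $99.69: toys and games → 4.75% + 2% district = 6.75% → $6.729075
Board game $31.72: toys and games → 4.75% + 2% district = 6.75% → $2.1411
Dining chair $159.55: home furniture → 7.75% + 0% district = 7.75% → $12.365125
Building blocks set $110.82: toys and games → 4.75% + 2% district = 6.75% → $7.48035
First-aid kit $34.19: over-the-counter medicine → 0% + 2.75% district = 2.75% → $0.940225
Yo-yo $14.70: toys and games → 4.75% + 2% district = 6.75% → $0.99225
Storage bin $32.70: all other goods → 8.75% + 0% district = 8.75% → $2.86125
Subtotal = $503.16; unrounded tax = $34.8452 → $34.85; total due = $538.01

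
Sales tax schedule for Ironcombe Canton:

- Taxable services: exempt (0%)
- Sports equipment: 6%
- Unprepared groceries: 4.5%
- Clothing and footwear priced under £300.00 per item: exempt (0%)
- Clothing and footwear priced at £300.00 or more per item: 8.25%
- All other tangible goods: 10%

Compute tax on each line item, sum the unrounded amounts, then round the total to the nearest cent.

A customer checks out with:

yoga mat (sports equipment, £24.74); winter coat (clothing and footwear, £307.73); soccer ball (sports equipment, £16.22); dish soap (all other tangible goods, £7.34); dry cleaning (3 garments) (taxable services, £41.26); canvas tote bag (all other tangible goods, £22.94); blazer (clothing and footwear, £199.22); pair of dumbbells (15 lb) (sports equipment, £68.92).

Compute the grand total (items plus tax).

Yoga mat £24.74: sports equipment → 6% → £1.4844
Winter coat £307.73: clothing and footwear, £300.00 or more → 8.25% → £25.387725
Soccer ball £16.22: sports equipment → 6% → £0.9732
Dish soap £7.34: all other tangible goods → 10% → £0.734
Dry cleaning (3 garments) £41.26: taxable services → 0% → £0.00
Canvas tote bag £22.94: all other tangible goods → 10% → £2.294
Blazer £199.22: clothing and footwear, under £300.00 → 0% → £0.00
Pair of dumbbells (15 lb) £68.92: sports equipment → 6% → £4.1352
Subtotal = £688.37; unrounded tax = £35.008525 → £35.01; total due = £723.38

£723.38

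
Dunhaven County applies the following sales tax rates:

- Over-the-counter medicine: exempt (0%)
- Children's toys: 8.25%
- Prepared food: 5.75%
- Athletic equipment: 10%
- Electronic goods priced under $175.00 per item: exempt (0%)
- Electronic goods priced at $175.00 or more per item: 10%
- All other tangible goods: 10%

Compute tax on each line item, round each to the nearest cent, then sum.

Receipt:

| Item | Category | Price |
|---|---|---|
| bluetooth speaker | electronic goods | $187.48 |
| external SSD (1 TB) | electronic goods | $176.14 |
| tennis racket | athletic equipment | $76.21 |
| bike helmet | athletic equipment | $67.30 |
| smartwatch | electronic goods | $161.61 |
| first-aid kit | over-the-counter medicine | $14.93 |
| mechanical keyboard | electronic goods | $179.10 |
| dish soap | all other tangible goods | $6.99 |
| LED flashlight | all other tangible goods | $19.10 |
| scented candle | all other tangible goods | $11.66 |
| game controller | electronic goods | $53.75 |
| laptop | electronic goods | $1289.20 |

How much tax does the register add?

Bluetooth speaker $187.48: electronic goods, $175.00 or more → 10% → $18.75
External SSD (1 TB) $176.14: electronic goods, $175.00 or more → 10% → $17.61
Tennis racket $76.21: athletic equipment → 10% → $7.62
Bike helmet $67.30: athletic equipment → 10% → $6.73
Smartwatch $161.61: electronic goods, under $175.00 → 0% → $0.00
First-aid kit $14.93: over-the-counter medicine → 0% → $0.00
Mechanical keyboard $179.10: electronic goods, $175.00 or more → 10% → $17.91
Dish soap $6.99: all other tangible goods → 10% → $0.70
LED flashlight $19.10: all other tangible goods → 10% → $1.91
Scented candle $11.66: all other tangible goods → 10% → $1.17
Game controller $53.75: electronic goods, under $175.00 → 0% → $0.00
Laptop $1289.20: electronic goods, $175.00 or more → 10% → $128.92
Total tax = $18.75 + $17.61 + $7.62 + $6.73 + $17.91 + $0.70 + $1.91 + $1.17 + $128.92 = $201.32

$201.32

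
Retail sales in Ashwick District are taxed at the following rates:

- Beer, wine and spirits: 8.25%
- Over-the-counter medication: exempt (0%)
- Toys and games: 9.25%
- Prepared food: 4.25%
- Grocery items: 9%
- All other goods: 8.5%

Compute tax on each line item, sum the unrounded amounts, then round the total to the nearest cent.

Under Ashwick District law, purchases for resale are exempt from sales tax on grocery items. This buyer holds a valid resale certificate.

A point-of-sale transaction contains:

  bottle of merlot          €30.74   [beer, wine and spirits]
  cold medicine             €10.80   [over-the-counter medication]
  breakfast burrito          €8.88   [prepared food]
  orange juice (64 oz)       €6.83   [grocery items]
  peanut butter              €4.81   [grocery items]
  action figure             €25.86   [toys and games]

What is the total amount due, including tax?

Bottle of merlot €30.74: beer, wine and spirits → 8.25% → €2.53605
Cold medicine €10.80: over-the-counter medication → 0% → €0.00
Breakfast burrito €8.88: prepared food → 4.25% → €0.3774
Orange juice (64 oz) €6.83: grocery items, buyer-exempt → 0% → €0.00
Peanut butter €4.81: grocery items, buyer-exempt → 0% → €0.00
Action figure €25.86: toys and games → 9.25% → €2.39205
Subtotal = €87.92; unrounded tax = €5.3055 → €5.31; total due = €93.23

€93.23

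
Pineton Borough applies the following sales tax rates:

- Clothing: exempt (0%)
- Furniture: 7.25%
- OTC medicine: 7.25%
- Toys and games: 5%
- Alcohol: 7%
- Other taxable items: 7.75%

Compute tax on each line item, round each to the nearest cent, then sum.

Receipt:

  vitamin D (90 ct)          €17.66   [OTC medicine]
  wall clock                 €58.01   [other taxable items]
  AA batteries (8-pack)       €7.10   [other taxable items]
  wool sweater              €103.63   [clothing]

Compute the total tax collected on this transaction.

€6.33

Vitamin D (90 ct) €17.66: OTC medicine → 7.25% → €1.28
Wall clock €58.01: other taxable items → 7.75% → €4.50
AA batteries (8-pack) €7.10: other taxable items → 7.75% → €0.55
Wool sweater €103.63: clothing → 0% → €0.00
Total tax = €1.28 + €4.50 + €0.55 = €6.33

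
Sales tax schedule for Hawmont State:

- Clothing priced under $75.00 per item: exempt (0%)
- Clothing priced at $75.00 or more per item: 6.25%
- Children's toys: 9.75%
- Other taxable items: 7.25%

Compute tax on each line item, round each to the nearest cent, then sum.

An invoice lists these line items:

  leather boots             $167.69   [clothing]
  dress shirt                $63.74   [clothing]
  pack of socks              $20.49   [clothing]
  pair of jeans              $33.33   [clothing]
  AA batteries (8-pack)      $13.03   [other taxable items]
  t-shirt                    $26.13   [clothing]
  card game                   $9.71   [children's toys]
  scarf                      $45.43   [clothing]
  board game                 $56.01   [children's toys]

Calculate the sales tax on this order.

Leather boots $167.69: clothing, $75.00 or more → 6.25% → $10.48
Dress shirt $63.74: clothing, under $75.00 → 0% → $0.00
Pack of socks $20.49: clothing, under $75.00 → 0% → $0.00
Pair of jeans $33.33: clothing, under $75.00 → 0% → $0.00
AA batteries (8-pack) $13.03: other taxable items → 7.25% → $0.94
T-shirt $26.13: clothing, under $75.00 → 0% → $0.00
Card game $9.71: children's toys → 9.75% → $0.95
Scarf $45.43: clothing, under $75.00 → 0% → $0.00
Board game $56.01: children's toys → 9.75% → $5.46
Total tax = $10.48 + $0.94 + $0.95 + $5.46 = $17.83

$17.83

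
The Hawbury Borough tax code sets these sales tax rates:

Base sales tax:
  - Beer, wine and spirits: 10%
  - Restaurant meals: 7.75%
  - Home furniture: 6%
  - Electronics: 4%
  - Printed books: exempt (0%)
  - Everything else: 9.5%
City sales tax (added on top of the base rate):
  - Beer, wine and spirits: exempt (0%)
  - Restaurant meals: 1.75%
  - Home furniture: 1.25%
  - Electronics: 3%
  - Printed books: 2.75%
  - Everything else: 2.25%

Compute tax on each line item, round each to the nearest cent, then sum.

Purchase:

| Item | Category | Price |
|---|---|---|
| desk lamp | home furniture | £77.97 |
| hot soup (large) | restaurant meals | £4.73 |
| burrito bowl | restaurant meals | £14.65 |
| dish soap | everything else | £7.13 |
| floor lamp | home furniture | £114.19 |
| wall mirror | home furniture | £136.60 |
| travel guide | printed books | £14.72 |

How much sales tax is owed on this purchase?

£26.91

Desk lamp £77.97: home furniture → 6% + 1.25% city = 7.25% → £5.65
Hot soup (large) £4.73: restaurant meals → 7.75% + 1.75% city = 9.5% → £0.45
Burrito bowl £14.65: restaurant meals → 7.75% + 1.75% city = 9.5% → £1.39
Dish soap £7.13: everything else → 9.5% + 2.25% city = 11.75% → £0.84
Floor lamp £114.19: home furniture → 6% + 1.25% city = 7.25% → £8.28
Wall mirror £136.60: home furniture → 6% + 1.25% city = 7.25% → £9.90
Travel guide £14.72: printed books → 0% + 2.75% city = 2.75% → £0.40
Total tax = £5.65 + £0.45 + £1.39 + £0.84 + £8.28 + £9.90 + £0.40 = £26.91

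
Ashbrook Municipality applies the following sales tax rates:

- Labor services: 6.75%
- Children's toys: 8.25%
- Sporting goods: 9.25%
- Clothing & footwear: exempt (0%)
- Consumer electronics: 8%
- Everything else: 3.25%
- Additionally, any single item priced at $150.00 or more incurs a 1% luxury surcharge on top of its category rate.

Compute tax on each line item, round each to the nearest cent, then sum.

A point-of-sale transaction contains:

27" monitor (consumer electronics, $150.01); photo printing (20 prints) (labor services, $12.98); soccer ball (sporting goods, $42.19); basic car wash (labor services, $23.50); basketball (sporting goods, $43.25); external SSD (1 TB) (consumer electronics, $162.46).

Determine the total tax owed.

27" monitor $150.01: consumer electronics → 8% + 1% surcharge = 9% → $13.50
Photo printing (20 prints) $12.98: labor services → 6.75% → $0.88
Soccer ball $42.19: sporting goods → 9.25% → $3.90
Basic car wash $23.50: labor services → 6.75% → $1.59
Basketball $43.25: sporting goods → 9.25% → $4.00
External SSD (1 TB) $162.46: consumer electronics → 8% + 1% surcharge = 9% → $14.62
Total tax = $13.50 + $0.88 + $3.90 + $1.59 + $4.00 + $14.62 = $38.49

$38.49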